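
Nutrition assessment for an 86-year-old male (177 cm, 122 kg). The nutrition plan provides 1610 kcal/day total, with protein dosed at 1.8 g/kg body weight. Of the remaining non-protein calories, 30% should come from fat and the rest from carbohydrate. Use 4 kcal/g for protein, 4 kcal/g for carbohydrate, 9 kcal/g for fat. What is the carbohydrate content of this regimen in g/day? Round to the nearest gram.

128 g/day

Protein = 1.8 × 122 = 219.6 g → 219.6 × 4 = 878.4 kcal.
Non-protein calories = 1610 − 878.4 = 731.6 kcal.
Fat: 30% × 731.6 = 219.48 kcal; carbohydrate: 512.12 kcal.
Carbohydrate: 512.12 kcal ÷ 4 kcal/g = 128.03 g.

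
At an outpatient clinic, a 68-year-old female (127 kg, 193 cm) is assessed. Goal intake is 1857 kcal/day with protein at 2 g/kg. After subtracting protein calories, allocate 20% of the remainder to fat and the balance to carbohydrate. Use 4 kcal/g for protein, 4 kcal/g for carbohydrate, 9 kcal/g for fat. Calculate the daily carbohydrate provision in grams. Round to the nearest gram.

168 g/day

Protein = 2 × 127 = 254 g → 254 × 4 = 1016 kcal.
Non-protein calories = 1857 − 1016 = 841 kcal.
Fat: 20% × 841 = 168.2 kcal; carbohydrate: 672.8 kcal.
Carbohydrate: 672.8 kcal ÷ 4 kcal/g = 168.2 g.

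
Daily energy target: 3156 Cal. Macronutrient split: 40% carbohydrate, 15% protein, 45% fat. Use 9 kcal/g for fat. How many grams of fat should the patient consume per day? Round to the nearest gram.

Fat energy = 45% × 3156 = 1420.2 kcal.
At 9 kcal/g: 1420.2 ÷ 9 = 157.8 g.

158 g/day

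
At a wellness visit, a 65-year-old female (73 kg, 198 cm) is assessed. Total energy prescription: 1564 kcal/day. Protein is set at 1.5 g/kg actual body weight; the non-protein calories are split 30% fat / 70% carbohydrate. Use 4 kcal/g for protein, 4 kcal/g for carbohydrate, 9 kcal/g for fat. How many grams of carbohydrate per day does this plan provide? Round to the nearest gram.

197 g/day

Protein = 1.5 × 73 = 109.5 g → 109.5 × 4 = 438 kcal.
Non-protein calories = 1564 − 438 = 1126 kcal.
Fat: 30% × 1126 = 337.8 kcal; carbohydrate: 788.2 kcal.
Carbohydrate: 788.2 kcal ÷ 4 kcal/g = 197.05 g.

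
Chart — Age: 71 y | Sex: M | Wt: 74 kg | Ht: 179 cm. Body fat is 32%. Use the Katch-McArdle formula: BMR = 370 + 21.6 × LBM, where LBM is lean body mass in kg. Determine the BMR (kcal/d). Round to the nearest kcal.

LBM = 74 × (1 − 0.32) = 50.32 kg. Katch-McArdle: BMR = 370 + 21.6 × 50.32 = 1456.912 kcal/day.

1457 kcal/d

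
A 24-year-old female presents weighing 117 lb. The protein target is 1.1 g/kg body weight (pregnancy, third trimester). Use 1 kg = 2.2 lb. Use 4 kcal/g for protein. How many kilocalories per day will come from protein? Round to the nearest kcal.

234 kcal/day

Weight in kg = 117 ÷ 2.2 = 53.1818 kg.
Protein = 1.1 g/kg × 53.1818 kg = 58.5 g/day.
Protein energy = 58.5 g × 4 kcal/g = 234 kcal/day.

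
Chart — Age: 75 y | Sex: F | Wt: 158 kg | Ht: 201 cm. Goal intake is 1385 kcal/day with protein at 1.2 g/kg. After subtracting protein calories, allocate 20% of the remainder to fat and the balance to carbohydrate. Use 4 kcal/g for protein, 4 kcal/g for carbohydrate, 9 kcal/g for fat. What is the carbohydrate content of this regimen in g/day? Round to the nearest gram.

Protein = 1.2 × 158 = 189.6 g → 189.6 × 4 = 758.4 kcal.
Non-protein calories = 1385 − 758.4 = 626.6 kcal.
Fat: 20% × 626.6 = 125.32 kcal; carbohydrate: 501.28 kcal.
Carbohydrate: 501.28 kcal ÷ 4 kcal/g = 125.32 g.

125 g/day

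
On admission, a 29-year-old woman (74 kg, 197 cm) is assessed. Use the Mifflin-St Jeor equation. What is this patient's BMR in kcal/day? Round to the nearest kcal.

1665 kcal/day

Mifflin-St Jeor (female): BMR = 10(74) + 6.25(197) − 5(29) − 161 = 740 + 1231.25 − 145 − 161 = 1665.25 kcal/day.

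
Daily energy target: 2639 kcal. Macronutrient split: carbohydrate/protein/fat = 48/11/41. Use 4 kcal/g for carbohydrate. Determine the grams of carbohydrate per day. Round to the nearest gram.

317 g/day

Carbohydrate energy = 48% × 2639 = 1266.72 kcal.
At 4 kcal/g: 1266.72 ÷ 4 = 316.68 g.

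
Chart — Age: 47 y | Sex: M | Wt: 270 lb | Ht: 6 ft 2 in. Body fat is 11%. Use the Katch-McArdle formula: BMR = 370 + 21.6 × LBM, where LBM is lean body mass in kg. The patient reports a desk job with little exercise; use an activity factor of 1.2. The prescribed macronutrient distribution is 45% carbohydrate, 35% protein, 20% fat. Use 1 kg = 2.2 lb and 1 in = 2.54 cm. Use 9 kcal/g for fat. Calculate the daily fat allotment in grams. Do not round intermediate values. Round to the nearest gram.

73 g/day

Convert to metric: weight = 270 ÷ 2.2 = 122.7273 kg; height = (6×12 + 2) × 2.54 = 74 × 2.54 = 187.96 cm.
LBM = 122.7273 × (1 − 0.11) = 109.2273 kg. Katch-McArdle: BMR = 370 + 21.6 × 109.2273 = 2729.3091 kcal/day.
TEE = 2729.3091 × 1.2 = 3275.1709 kcal/day.
Fat energy = 20% × 3275.1709 = 655.0342 kcal.
Fat = 655.0342 ÷ 9 kcal/g = 72.7816 g.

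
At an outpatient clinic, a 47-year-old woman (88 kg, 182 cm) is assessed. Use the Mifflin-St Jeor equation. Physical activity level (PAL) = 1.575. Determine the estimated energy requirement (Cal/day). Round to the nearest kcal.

2554 Cal/day

Mifflin-St Jeor (female): BMR = 10(88) + 6.25(182) − 5(47) − 161 = 880 + 1137.5 − 235 − 161 = 1621.5 kcal/day.
TEE = BMR × activity factor = 1621.5 × 1.575 = 2553.8625 kcal/day.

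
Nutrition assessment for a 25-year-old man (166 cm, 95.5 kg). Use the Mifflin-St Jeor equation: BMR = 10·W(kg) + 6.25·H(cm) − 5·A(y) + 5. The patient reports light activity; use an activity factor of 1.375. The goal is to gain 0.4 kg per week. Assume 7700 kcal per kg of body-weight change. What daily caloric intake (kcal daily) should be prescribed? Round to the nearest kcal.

Mifflin-St Jeor (male): BMR = 10(95.5) + 6.25(166) − 5(25) + 5 = 955 + 1037.5 − 125 + 5 = 1872.5 kcal/day.
TEE = 1872.5 × 1.375 = 2574.6875 kcal/day.
Required daily surplus = 0.4 × 7700 ÷ 7 = 440 kcal/day.
Target intake = 2574.6875 + 440 = 3014.6875 kcal/day.

3015 kcal daily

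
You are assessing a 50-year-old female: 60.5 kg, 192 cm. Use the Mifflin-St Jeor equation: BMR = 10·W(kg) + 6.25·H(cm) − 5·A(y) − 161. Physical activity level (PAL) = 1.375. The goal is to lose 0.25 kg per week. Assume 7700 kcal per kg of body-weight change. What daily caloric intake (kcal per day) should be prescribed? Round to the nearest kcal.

Mifflin-St Jeor (female): BMR = 10(60.5) + 6.25(192) − 5(50) − 161 = 605 + 1200 − 250 − 161 = 1394 kcal/day.
TEE = 1394 × 1.375 = 1916.75 kcal/day.
Required daily deficit = 0.25 × 7700 ÷ 7 = 275 kcal/day.
Target intake = 1916.75 − 275 = 1641.75 kcal/day.

1642 kcal per day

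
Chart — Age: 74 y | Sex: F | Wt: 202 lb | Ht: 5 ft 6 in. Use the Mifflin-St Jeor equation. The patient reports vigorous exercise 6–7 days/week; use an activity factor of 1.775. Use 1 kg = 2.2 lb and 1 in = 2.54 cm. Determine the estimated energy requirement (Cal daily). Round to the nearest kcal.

Convert to metric: weight = 202 ÷ 2.2 = 91.8182 kg; height = (5×12 + 6) × 2.54 = 66 × 2.54 = 167.64 cm.
Mifflin-St Jeor (female): BMR = 10(91.8182) + 6.25(167.64) − 5(74) − 161 = 918.1818 + 1047.75 − 370 − 161 = 1434.9318 kcal/day.
TEE = BMR × activity factor = 1434.9318 × 1.775 = 2547.004 kcal/day.

2547 Cal daily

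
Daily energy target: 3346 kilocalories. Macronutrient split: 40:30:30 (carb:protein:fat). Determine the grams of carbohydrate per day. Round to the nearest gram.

335 g/day

Carbohydrate energy = 40% × 3346 = 1338.4 kcal.
At 4 kcal/g: 1338.4 ÷ 4 = 334.6 g.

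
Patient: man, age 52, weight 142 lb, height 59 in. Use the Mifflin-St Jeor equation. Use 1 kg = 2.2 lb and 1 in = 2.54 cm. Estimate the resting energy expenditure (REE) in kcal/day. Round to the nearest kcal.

Convert to metric: weight = 142 ÷ 2.2 = 64.5455 kg; height = 59 × 2.54 = 149.86 cm.
Mifflin-St Jeor (male): BMR = 10(64.5455) + 6.25(149.86) − 5(52) + 5 = 645.4545 + 936.625 − 260 + 5 = 1327.0795 kcal/day.

1327 kcal/day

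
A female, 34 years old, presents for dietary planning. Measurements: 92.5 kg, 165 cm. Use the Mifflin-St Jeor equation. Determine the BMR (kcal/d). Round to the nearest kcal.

1625 kcal/d

Mifflin-St Jeor (female): BMR = 10(92.5) + 6.25(165) − 5(34) − 161 = 925 + 1031.25 − 170 − 161 = 1625.25 kcal/day.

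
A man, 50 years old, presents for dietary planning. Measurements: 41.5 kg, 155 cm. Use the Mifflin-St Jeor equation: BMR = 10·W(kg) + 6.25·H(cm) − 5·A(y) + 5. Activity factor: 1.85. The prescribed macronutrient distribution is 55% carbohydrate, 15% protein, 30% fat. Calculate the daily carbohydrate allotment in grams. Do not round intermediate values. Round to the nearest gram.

290 g/day

Mifflin-St Jeor (male): BMR = 10(41.5) + 6.25(155) − 5(50) + 5 = 415 + 968.75 − 250 + 5 = 1138.75 kcal/day.
TEE = 1138.75 × 1.85 = 2106.6875 kcal/day.
Carbohydrate energy = 55% × 2106.6875 = 1158.6781 kcal.
Carbohydrate = 1158.6781 ÷ 4 kcal/g = 289.6695 g.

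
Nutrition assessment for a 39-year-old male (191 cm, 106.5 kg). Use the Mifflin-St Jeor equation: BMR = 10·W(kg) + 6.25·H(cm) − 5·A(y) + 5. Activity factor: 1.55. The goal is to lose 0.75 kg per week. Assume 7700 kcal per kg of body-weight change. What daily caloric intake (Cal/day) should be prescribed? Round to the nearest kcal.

2382 Cal/day

Mifflin-St Jeor (male): BMR = 10(106.5) + 6.25(191) − 5(39) + 5 = 1065 + 1193.75 − 195 + 5 = 2068.75 kcal/day.
TEE = 2068.75 × 1.55 = 3206.5625 kcal/day.
Required daily deficit = 0.75 × 7700 ÷ 7 = 825 kcal/day.
Target intake = 3206.5625 − 825 = 2381.5625 kcal/day.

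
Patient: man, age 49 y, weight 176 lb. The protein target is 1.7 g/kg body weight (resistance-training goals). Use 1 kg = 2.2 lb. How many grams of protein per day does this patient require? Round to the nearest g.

Weight in kg = 176 ÷ 2.2 = 80 kg.
Protein = 1.7 g/kg × 80 kg = 136 g/day.

136 g/day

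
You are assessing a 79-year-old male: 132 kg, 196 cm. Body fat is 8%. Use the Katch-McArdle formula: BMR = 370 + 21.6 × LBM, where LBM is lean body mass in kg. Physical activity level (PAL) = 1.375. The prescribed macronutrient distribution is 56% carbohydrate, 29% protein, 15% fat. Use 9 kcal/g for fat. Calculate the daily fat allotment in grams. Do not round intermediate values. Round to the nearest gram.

LBM = 132 × (1 − 0.08) = 121.44 kg. Katch-McArdle: BMR = 370 + 21.6 × 121.44 = 2993.104 kcal/day.
TEE = 2993.104 × 1.375 = 4115.518 kcal/day.
Fat energy = 15% × 4115.518 = 617.3277 kcal.
Fat = 617.3277 ÷ 9 kcal/g = 68.592 g.

69 g/day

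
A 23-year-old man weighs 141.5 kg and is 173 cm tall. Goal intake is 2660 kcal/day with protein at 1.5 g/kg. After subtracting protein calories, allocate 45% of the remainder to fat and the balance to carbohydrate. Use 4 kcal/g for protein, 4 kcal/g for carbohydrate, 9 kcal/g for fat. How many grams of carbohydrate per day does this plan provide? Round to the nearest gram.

249 g/day

Protein = 1.5 × 141.5 = 212.25 g → 212.25 × 4 = 849 kcal.
Non-protein calories = 2660 − 849 = 1811 kcal.
Fat: 45% × 1811 = 814.95 kcal; carbohydrate: 996.05 kcal.
Carbohydrate: 996.05 kcal ÷ 4 kcal/g = 249.0125 g.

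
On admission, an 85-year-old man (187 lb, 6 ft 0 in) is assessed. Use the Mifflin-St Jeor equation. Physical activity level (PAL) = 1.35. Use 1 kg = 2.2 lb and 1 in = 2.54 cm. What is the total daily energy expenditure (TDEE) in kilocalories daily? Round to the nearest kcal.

Convert to metric: weight = 187 ÷ 2.2 = 85 kg; height = (6×12 + 0) × 2.54 = 72 × 2.54 = 182.88 cm.
Mifflin-St Jeor (male): BMR = 10(85) + 6.25(182.88) − 5(85) + 5 = 850 + 1143 − 425 + 5 = 1573 kcal/day.
TEE = BMR × activity factor = 1573 × 1.35 = 2123.55 kcal/day.

2124 kilocalories daily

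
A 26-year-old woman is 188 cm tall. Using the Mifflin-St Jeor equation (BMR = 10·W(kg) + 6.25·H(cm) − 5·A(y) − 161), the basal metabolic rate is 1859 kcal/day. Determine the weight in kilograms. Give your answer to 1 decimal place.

97.5 kg

1859 = 10·W + 6.25(188) − 5(26) − 161
10·W = 1859 − 884 = 975, so W = 97.5 kg.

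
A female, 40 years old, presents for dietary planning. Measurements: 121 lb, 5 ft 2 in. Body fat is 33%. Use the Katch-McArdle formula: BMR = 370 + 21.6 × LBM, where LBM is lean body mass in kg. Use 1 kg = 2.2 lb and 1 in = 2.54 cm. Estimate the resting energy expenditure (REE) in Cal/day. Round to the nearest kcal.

Convert to metric: weight = 121 ÷ 2.2 = 55 kg; height = (5×12 + 2) × 2.54 = 62 × 2.54 = 157.48 cm.
LBM = 55 × (1 − 0.33) = 36.85 kg. Katch-McArdle: BMR = 370 + 21.6 × 36.85 = 1165.96 kcal/day.

1166 Cal/day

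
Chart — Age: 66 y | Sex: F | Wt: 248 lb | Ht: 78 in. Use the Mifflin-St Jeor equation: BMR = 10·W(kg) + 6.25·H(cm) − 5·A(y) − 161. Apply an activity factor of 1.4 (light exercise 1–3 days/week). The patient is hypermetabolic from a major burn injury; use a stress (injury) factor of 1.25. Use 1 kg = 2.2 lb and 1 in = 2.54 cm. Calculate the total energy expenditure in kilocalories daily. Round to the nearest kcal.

Convert to metric: weight = 248 ÷ 2.2 = 112.7273 kg; height = 78 × 2.54 = 198.12 cm.
Mifflin-St Jeor (female): BMR = 10(112.7273) + 6.25(198.12) − 5(66) − 161 = 1127.2727 + 1238.25 − 330 − 161 = 1874.5227 kcal/day.
TEE = BMR × activity factor = 1874.5227 × 1.4 = 2624.3318 kcal/day.
Apply stress factor: 2624.3318 × 1.25 = 3280.4148 kcal/day.

3280 kilocalories daily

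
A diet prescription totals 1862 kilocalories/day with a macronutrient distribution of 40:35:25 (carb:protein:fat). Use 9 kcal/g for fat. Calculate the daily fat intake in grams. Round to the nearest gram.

Fat energy = 25% × 1862 = 465.5 kcal.
At 9 kcal/g: 465.5 ÷ 9 = 51.7222 g.

52 g/day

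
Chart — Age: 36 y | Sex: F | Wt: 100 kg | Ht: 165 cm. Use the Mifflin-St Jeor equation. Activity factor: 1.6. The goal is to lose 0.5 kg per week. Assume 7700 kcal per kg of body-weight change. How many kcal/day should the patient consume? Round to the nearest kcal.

Mifflin-St Jeor (female): BMR = 10(100) + 6.25(165) − 5(36) − 161 = 1000 + 1031.25 − 180 − 161 = 1690.25 kcal/day.
TEE = 1690.25 × 1.6 = 2704.4 kcal/day.
Required daily deficit = 0.5 × 7700 ÷ 7 = 550 kcal/day.
Target intake = 2704.4 − 550 = 2154.4 kcal/day.

2154 kcal/day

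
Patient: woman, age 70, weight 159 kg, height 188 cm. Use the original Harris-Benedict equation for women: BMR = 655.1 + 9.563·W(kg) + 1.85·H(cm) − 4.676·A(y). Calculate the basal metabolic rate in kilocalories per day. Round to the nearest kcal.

2196 kilocalories per day

Harris-Benedict: BMR = 655.1 + 9.563(159) + 1.85(188) − 4.676(70) = 2196.097 kcal/day.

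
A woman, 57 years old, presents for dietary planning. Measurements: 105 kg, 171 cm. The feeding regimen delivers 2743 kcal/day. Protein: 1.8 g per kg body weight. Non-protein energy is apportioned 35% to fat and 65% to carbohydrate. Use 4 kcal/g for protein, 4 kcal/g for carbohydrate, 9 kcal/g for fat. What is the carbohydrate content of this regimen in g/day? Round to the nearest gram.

Protein = 1.8 × 105 = 189 g → 189 × 4 = 756 kcal.
Non-protein calories = 2743 − 756 = 1987 kcal.
Fat: 35% × 1987 = 695.45 kcal; carbohydrate: 1291.55 kcal.
Carbohydrate: 1291.55 kcal ÷ 4 kcal/g = 322.8875 g.

323 g/day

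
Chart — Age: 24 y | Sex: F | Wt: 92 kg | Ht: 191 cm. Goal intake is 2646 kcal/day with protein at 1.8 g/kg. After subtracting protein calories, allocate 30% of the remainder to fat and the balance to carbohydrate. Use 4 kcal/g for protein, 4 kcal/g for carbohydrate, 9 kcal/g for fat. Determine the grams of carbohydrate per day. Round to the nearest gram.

Protein = 1.8 × 92 = 165.6 g → 165.6 × 4 = 662.4 kcal.
Non-protein calories = 2646 − 662.4 = 1983.6 kcal.
Fat: 30% × 1983.6 = 595.08 kcal; carbohydrate: 1388.52 kcal.
Carbohydrate: 1388.52 kcal ÷ 4 kcal/g = 347.13 g.

347 g/day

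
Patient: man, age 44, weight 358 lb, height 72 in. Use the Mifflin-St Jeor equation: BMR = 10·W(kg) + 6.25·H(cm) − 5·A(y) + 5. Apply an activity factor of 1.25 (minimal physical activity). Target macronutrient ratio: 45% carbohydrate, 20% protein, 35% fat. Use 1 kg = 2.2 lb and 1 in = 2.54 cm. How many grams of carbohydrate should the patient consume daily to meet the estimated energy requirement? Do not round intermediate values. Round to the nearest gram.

Convert to metric: weight = 358 ÷ 2.2 = 162.7273 kg; height = 72 × 2.54 = 182.88 cm.
Mifflin-St Jeor (male): BMR = 10(162.7273) + 6.25(182.88) − 5(44) + 5 = 1627.2727 + 1143 − 220 + 5 = 2555.2727 kcal/day.
TEE = 2555.2727 × 1.25 = 3194.0909 kcal/day.
Carbohydrate energy = 45% × 3194.0909 = 1437.3409 kcal.
Carbohydrate = 1437.3409 ÷ 4 kcal/g = 359.3352 g.

359 g/day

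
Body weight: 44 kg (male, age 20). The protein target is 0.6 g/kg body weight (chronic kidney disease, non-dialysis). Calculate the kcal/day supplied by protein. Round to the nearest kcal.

106 kcal/day

Protein = 0.6 g/kg × 44 kg = 26.4 g/day.
Protein energy = 26.4 g × 4 kcal/g = 105.6 kcal/day.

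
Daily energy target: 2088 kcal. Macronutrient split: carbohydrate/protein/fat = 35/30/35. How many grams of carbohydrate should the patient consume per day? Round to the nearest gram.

183 g/day

Carbohydrate energy = 35% × 2088 = 730.8 kcal.
At 4 kcal/g: 730.8 ÷ 4 = 182.7 g.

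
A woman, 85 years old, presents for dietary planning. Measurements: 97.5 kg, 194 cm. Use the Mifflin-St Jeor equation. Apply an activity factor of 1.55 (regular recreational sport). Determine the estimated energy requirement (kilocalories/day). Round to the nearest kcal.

2482 kilocalories/day

Mifflin-St Jeor (female): BMR = 10(97.5) + 6.25(194) − 5(85) − 161 = 975 + 1212.5 − 425 − 161 = 1601.5 kcal/day.
TEE = BMR × activity factor = 1601.5 × 1.55 = 2482.325 kcal/day.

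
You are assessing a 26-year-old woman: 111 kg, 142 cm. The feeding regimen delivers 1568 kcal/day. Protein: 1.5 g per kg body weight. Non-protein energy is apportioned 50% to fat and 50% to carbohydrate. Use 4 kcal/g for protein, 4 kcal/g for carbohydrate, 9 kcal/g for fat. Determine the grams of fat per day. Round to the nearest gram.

Protein = 1.5 × 111 = 166.5 g → 166.5 × 4 = 666 kcal.
Non-protein calories = 1568 − 666 = 902 kcal.
Fat: 50% × 902 = 451 kcal; carbohydrate: 451 kcal.
Fat: 451 kcal ÷ 9 kcal/g = 50.1111 g.

50 g/day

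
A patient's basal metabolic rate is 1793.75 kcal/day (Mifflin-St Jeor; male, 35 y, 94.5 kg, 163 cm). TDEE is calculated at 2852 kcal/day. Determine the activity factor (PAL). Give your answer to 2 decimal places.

Activity factor = TEE ÷ BMR = 2852 ÷ 1793.75 = 1.59.

1.59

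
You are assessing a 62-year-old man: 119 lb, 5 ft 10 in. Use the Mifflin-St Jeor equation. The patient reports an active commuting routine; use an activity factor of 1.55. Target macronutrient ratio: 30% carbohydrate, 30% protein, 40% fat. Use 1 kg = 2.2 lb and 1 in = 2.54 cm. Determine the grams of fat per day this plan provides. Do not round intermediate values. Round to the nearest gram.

Convert to metric: weight = 119 ÷ 2.2 = 54.0909 kg; height = (5×12 + 10) × 2.54 = 70 × 2.54 = 177.8 cm.
Mifflin-St Jeor (male): BMR = 10(54.0909) + 6.25(177.8) − 5(62) + 5 = 540.9091 + 1111.25 − 310 + 5 = 1347.1591 kcal/day.
TEE = 1347.1591 × 1.55 = 2088.0966 kcal/day.
Fat energy = 40% × 2088.0966 = 835.2386 kcal.
Fat = 835.2386 ÷ 9 kcal/g = 92.8043 g.

93 g/day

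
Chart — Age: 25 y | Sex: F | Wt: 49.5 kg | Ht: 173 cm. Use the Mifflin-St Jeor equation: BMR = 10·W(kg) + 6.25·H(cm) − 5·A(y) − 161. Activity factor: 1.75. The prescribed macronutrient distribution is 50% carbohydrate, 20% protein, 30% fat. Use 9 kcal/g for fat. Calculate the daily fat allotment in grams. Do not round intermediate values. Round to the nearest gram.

Mifflin-St Jeor (female): BMR = 10(49.5) + 6.25(173) − 5(25) − 161 = 495 + 1081.25 − 125 − 161 = 1290.25 kcal/day.
TEE = 1290.25 × 1.75 = 2257.9375 kcal/day.
Fat energy = 30% × 2257.9375 = 677.3813 kcal.
Fat = 677.3813 ÷ 9 kcal/g = 75.2646 g.

75 g/day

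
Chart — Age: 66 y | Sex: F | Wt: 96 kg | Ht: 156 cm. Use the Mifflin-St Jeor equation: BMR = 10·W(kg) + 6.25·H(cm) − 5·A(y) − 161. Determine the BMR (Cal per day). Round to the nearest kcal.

Mifflin-St Jeor (female): BMR = 10(96) + 6.25(156) − 5(66) − 161 = 960 + 975 − 330 − 161 = 1444 kcal/day.

1444 Cal per day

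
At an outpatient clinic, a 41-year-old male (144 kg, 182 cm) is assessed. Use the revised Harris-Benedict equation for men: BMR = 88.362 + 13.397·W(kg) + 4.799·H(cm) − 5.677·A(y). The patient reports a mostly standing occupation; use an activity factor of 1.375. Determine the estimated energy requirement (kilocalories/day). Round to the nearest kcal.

Harris-Benedict: BMR = 88.362 + 13.397(144) + 4.799(182) − 5.677(41) = 2658.191 kcal/day.
TEE = BMR × activity factor = 2658.191 × 1.375 = 3655.0126 kcal/day.

3655 kilocalories/day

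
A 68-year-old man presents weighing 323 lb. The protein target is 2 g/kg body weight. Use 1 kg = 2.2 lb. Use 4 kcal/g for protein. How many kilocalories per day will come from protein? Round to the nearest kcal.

Weight in kg = 323 ÷ 2.2 = 146.8182 kg.
Protein = 2 g/kg × 146.8182 kg = 293.6364 g/day.
Protein energy = 293.6364 g × 4 kcal/g = 1174.5455 kcal/day.

1175 kcal/day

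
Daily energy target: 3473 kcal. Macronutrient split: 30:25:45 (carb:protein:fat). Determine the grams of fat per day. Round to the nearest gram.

174 g/day

Fat energy = 45% × 3473 = 1562.85 kcal.
At 9 kcal/g: 1562.85 ÷ 9 = 173.65 g.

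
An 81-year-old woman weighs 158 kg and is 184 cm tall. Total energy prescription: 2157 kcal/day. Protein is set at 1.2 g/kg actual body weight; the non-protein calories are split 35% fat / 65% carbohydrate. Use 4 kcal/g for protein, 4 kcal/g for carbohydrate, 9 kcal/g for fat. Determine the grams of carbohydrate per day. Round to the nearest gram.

Protein = 1.2 × 158 = 189.6 g → 189.6 × 4 = 758.4 kcal.
Non-protein calories = 2157 − 758.4 = 1398.6 kcal.
Fat: 35% × 1398.6 = 489.51 kcal; carbohydrate: 909.09 kcal.
Carbohydrate: 909.09 kcal ÷ 4 kcal/g = 227.2725 g.

227 g/day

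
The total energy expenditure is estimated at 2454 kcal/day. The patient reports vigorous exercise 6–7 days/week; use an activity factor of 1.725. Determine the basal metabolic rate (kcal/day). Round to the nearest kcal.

BMR = TEE ÷ activity factor = 2454 ÷ 1.725 = 1422.6087 kcal/day.

1423 kcal/day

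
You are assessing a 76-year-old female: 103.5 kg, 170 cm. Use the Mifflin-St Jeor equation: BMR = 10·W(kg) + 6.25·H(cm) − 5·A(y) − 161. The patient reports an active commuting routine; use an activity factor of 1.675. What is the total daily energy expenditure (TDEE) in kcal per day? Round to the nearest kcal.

2607 kcal per day

Mifflin-St Jeor (female): BMR = 10(103.5) + 6.25(170) − 5(76) − 161 = 1035 + 1062.5 − 380 − 161 = 1556.5 kcal/day.
TEE = BMR × activity factor = 1556.5 × 1.675 = 2607.1375 kcal/day.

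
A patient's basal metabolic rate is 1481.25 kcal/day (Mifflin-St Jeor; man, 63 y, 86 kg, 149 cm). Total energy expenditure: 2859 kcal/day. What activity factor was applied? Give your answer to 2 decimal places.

1.93

Activity factor = TEE ÷ BMR = 2859 ÷ 1481.25 = 1.93.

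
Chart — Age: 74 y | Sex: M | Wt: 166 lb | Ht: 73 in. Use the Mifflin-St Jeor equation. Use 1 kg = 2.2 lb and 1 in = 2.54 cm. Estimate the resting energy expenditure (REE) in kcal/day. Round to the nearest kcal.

Convert to metric: weight = 166 ÷ 2.2 = 75.4545 kg; height = 73 × 2.54 = 185.42 cm.
Mifflin-St Jeor (male): BMR = 10(75.4545) + 6.25(185.42) − 5(74) + 5 = 754.5455 + 1158.875 − 370 + 5 = 1548.4205 kcal/day.

1548 kcal/day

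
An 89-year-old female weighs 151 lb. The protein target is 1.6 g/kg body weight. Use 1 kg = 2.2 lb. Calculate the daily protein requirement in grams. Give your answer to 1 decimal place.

Weight in kg = 151 ÷ 2.2 = 68.6364 kg.
Protein = 1.6 g/kg × 68.6364 kg = 109.8182 g/day.

109.8 g/day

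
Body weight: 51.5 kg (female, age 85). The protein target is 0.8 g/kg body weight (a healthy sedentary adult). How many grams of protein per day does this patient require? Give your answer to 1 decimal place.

Protein = 0.8 g/kg × 51.5 kg = 41.2 g/day.

41.2 g/day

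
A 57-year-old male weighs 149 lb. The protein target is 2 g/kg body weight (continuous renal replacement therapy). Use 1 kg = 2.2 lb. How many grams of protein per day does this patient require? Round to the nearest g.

135 g/day

Weight in kg = 149 ÷ 2.2 = 67.7273 kg.
Protein = 2 g/kg × 67.7273 kg = 135.4545 g/day.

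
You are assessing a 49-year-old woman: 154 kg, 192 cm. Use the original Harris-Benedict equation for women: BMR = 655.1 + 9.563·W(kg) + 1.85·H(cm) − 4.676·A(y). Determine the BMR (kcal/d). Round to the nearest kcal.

2254 kcal/d

Harris-Benedict: BMR = 655.1 + 9.563(154) + 1.85(192) − 4.676(49) = 2253.878 kcal/day.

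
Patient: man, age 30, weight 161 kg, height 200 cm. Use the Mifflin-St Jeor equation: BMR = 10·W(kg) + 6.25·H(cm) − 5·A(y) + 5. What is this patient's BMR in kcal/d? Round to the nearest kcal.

Mifflin-St Jeor (male): BMR = 10(161) + 6.25(200) − 5(30) + 5 = 1610 + 1250 − 150 + 5 = 2715 kcal/day.

2715 kcal/d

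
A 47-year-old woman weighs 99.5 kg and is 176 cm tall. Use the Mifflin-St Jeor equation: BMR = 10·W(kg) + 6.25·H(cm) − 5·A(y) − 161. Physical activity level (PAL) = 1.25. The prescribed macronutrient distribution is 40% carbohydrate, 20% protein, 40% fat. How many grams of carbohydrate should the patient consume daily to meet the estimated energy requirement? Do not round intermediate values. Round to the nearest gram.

Mifflin-St Jeor (female): BMR = 10(99.5) + 6.25(176) − 5(47) − 161 = 995 + 1100 − 235 − 161 = 1699 kcal/day.
TEE = 1699 × 1.25 = 2123.75 kcal/day.
Carbohydrate energy = 40% × 2123.75 = 849.5 kcal.
Carbohydrate = 849.5 ÷ 4 kcal/g = 212.375 g.

212 g/day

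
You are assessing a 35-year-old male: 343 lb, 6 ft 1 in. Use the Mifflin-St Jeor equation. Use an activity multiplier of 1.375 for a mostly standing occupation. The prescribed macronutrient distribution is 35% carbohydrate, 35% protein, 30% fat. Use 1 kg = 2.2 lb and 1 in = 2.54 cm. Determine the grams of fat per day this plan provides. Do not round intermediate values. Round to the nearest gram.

Convert to metric: weight = 343 ÷ 2.2 = 155.9091 kg; height = (6×12 + 1) × 2.54 = 73 × 2.54 = 185.42 cm.
Mifflin-St Jeor (male): BMR = 10(155.9091) + 6.25(185.42) − 5(35) + 5 = 1559.0909 + 1158.875 − 175 + 5 = 2547.9659 kcal/day.
TEE = 2547.9659 × 1.375 = 3503.4531 kcal/day.
Fat energy = 30% × 3503.4531 = 1051.0359 kcal.
Fat = 1051.0359 ÷ 9 kcal/g = 116.7818 g.

117 g/day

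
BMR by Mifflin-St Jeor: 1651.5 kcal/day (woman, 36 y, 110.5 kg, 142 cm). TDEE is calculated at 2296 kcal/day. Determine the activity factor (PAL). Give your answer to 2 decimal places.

1.39

Activity factor = TEE ÷ BMR = 2296 ÷ 1651.5 = 1.39.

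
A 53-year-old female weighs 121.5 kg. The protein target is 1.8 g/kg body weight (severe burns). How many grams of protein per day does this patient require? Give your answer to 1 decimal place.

Protein = 1.8 g/kg × 121.5 kg = 218.7 g/day.

218.7 g/day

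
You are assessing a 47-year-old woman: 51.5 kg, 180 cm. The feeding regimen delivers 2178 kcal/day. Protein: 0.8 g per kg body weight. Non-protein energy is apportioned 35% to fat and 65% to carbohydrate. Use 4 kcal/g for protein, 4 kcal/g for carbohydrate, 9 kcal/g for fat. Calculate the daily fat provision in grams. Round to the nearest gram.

Protein = 0.8 × 51.5 = 41.2 g → 41.2 × 4 = 164.8 kcal.
Non-protein calories = 2178 − 164.8 = 2013.2 kcal.
Fat: 35% × 2013.2 = 704.62 kcal; carbohydrate: 1308.58 kcal.
Fat: 704.62 kcal ÷ 9 kcal/g = 78.2911 g.

78 g/day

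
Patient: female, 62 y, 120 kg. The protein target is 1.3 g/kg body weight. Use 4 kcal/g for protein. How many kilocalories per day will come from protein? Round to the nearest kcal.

624 kcal/day

Protein = 1.3 g/kg × 120 kg = 156 g/day.
Protein energy = 156 g × 4 kcal/g = 624 kcal/day.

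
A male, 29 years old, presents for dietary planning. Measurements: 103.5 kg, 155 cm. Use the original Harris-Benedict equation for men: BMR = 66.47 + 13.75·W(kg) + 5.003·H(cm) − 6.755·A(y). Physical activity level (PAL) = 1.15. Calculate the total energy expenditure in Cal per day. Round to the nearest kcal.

Harris-Benedict: BMR = 66.47 + 13.75(103.5) + 5.003(155) − 6.755(29) = 2069.165 kcal/day.
TEE = BMR × activity factor = 2069.165 × 1.15 = 2379.5398 kcal/day.

2380 Cal per day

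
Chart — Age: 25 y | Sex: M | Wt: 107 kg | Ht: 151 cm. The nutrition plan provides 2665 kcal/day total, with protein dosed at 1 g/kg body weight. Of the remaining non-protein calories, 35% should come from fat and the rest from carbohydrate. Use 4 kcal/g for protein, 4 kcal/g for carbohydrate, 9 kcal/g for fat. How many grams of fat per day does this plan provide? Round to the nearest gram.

87 g/day

Protein = 1 × 107 = 107 g → 107 × 4 = 428 kcal.
Non-protein calories = 2665 − 428 = 2237 kcal.
Fat: 35% × 2237 = 782.95 kcal; carbohydrate: 1454.05 kcal.
Fat: 782.95 kcal ÷ 9 kcal/g = 86.9944 g.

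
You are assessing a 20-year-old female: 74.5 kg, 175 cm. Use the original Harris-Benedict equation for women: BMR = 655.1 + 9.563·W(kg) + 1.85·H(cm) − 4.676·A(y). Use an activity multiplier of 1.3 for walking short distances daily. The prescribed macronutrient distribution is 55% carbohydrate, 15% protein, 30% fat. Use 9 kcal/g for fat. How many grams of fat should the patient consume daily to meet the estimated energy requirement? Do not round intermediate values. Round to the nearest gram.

69 g/day

Harris-Benedict: BMR = 655.1 + 9.563(74.5) + 1.85(175) − 4.676(20) = 1597.7735 kcal/day.
TEE = 1597.7735 × 1.3 = 2077.1056 kcal/day.
Fat energy = 30% × 2077.1056 = 623.1317 kcal.
Fat = 623.1317 ÷ 9 kcal/g = 69.2369 g.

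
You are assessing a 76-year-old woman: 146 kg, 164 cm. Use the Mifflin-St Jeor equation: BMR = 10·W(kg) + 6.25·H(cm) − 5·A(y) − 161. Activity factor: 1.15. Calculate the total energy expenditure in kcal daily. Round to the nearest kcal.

2236 kcal daily

Mifflin-St Jeor (female): BMR = 10(146) + 6.25(164) − 5(76) − 161 = 1460 + 1025 − 380 − 161 = 1944 kcal/day.
TEE = BMR × activity factor = 1944 × 1.15 = 2235.6 kcal/day.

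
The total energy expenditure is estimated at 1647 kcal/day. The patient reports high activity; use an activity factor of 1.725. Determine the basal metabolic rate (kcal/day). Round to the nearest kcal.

955 kcal/day

BMR = TEE ÷ activity factor = 1647 ÷ 1.725 = 954.7826 kcal/day.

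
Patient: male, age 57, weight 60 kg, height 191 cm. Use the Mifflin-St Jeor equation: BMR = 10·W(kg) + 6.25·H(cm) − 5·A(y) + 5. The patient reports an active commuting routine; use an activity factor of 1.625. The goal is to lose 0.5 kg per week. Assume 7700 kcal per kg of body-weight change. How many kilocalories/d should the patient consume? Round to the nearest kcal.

Mifflin-St Jeor (male): BMR = 10(60) + 6.25(191) − 5(57) + 5 = 600 + 1193.75 − 285 + 5 = 1513.75 kcal/day.
TEE = 1513.75 × 1.625 = 2459.8438 kcal/day.
Required daily deficit = 0.5 × 7700 ÷ 7 = 550 kcal/day.
Target intake = 2459.8438 − 550 = 1909.8438 kcal/day.

1910 kilocalories/d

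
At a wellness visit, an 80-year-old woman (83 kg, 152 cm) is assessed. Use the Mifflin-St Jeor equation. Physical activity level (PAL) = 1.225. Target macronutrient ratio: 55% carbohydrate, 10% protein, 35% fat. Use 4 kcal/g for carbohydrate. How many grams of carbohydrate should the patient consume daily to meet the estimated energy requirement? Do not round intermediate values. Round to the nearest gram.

205 g/day

Mifflin-St Jeor (female): BMR = 10(83) + 6.25(152) − 5(80) − 161 = 830 + 950 − 400 − 161 = 1219 kcal/day.
TEE = 1219 × 1.225 = 1493.275 kcal/day.
Carbohydrate energy = 55% × 1493.275 = 821.3013 kcal.
Carbohydrate = 821.3013 ÷ 4 kcal/g = 205.3253 g.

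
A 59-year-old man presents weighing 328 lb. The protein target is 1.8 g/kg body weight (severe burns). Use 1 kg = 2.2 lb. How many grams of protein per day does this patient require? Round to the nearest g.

268 g/day

Weight in kg = 328 ÷ 2.2 = 149.0909 kg.
Protein = 1.8 g/kg × 149.0909 kg = 268.3636 g/day.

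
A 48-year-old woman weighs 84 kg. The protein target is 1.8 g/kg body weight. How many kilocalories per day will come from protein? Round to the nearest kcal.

605 kcal/day

Protein = 1.8 g/kg × 84 kg = 151.2 g/day.
Protein energy = 151.2 g × 4 kcal/g = 604.8 kcal/day.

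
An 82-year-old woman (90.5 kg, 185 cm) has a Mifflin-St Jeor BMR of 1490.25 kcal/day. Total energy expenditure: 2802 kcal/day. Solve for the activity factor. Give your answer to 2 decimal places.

Activity factor = TEE ÷ BMR = 2802 ÷ 1490.25 = 1.88.

1.88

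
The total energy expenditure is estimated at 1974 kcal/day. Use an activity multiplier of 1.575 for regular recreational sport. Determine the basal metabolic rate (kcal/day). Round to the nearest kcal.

BMR = TEE ÷ activity factor = 1974 ÷ 1.575 = 1253.3333 kcal/day.

1253 kcal/day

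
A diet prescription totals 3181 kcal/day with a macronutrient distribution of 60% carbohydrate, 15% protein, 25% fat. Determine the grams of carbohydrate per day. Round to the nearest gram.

477 g/day

Carbohydrate energy = 60% × 3181 = 1908.6 kcal.
At 4 kcal/g: 1908.6 ÷ 4 = 477.15 g.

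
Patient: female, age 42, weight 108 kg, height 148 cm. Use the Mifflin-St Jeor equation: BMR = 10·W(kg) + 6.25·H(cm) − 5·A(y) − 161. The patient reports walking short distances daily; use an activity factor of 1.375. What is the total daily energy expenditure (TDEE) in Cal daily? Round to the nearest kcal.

Mifflin-St Jeor (female): BMR = 10(108) + 6.25(148) − 5(42) − 161 = 1080 + 925 − 210 − 161 = 1634 kcal/day.
TEE = BMR × activity factor = 1634 × 1.375 = 2246.75 kcal/day.

2247 Cal daily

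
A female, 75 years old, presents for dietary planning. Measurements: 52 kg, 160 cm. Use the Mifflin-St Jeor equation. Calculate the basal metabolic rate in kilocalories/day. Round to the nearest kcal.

Mifflin-St Jeor (female): BMR = 10(52) + 6.25(160) − 5(75) − 161 = 520 + 1000 − 375 − 161 = 984 kcal/day.

984 kilocalories/day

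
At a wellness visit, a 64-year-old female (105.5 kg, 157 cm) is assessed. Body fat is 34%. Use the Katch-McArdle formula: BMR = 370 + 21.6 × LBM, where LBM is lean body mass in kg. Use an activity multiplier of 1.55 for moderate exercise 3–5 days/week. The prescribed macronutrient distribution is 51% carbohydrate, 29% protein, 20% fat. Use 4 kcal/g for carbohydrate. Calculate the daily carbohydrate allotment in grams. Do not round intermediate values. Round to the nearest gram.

LBM = 105.5 × (1 − 0.34) = 69.63 kg. Katch-McArdle: BMR = 370 + 21.6 × 69.63 = 1874.008 kcal/day.
TEE = 1874.008 × 1.55 = 2904.7124 kcal/day.
Carbohydrate energy = 51% × 2904.7124 = 1481.4033 kcal.
Carbohydrate = 1481.4033 ÷ 4 kcal/g = 370.3508 g.

370 g/day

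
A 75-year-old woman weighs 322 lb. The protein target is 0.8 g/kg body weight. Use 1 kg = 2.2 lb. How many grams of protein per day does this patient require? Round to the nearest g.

117 g/day

Weight in kg = 322 ÷ 2.2 = 146.3636 kg.
Protein = 0.8 g/kg × 146.3636 kg = 117.0909 g/day.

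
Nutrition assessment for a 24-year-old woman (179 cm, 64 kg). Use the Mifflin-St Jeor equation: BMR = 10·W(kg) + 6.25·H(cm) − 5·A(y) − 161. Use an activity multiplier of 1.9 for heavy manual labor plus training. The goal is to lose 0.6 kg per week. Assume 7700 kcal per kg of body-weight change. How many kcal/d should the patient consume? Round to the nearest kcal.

2148 kcal/d

Mifflin-St Jeor (female): BMR = 10(64) + 6.25(179) − 5(24) − 161 = 640 + 1118.75 − 120 − 161 = 1477.75 kcal/day.
TEE = 1477.75 × 1.9 = 2807.725 kcal/day.
Required daily deficit = 0.6 × 7700 ÷ 7 = 660 kcal/day.
Target intake = 2807.725 − 660 = 2147.725 kcal/day.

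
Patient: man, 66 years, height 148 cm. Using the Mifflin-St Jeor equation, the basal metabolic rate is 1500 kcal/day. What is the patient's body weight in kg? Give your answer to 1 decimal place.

1500 = 10·W + 6.25(148) − 5(66) + 5
10·W = 1500 − 600 = 900, so W = 90 kg.

90.0 kg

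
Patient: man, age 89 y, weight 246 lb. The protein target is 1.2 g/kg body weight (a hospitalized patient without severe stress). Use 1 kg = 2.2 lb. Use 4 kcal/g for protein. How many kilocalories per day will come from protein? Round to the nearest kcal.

537 kcal/day

Weight in kg = 246 ÷ 2.2 = 111.8182 kg.
Protein = 1.2 g/kg × 111.8182 kg = 134.1818 g/day.
Protein energy = 134.1818 g × 4 kcal/g = 536.7273 kcal/day.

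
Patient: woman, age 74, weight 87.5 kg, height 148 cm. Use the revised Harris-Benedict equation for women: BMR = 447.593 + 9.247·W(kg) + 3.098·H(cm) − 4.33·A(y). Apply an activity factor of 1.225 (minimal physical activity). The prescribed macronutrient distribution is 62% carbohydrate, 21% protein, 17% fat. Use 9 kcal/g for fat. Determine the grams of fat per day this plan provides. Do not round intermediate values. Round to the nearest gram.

Harris-Benedict: BMR = 447.593 + 9.247(87.5) + 3.098(148) − 4.33(74) = 1394.7895 kcal/day.
TEE = 1394.7895 × 1.225 = 1708.6171 kcal/day.
Fat energy = 17% × 1708.6171 = 290.4649 kcal.
Fat = 290.4649 ÷ 9 kcal/g = 32.2739 g.

32 g/day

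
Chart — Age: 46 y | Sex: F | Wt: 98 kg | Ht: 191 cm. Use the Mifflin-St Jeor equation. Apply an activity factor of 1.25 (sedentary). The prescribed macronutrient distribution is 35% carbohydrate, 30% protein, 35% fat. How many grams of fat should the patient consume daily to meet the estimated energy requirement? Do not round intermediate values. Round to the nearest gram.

Mifflin-St Jeor (female): BMR = 10(98) + 6.25(191) − 5(46) − 161 = 980 + 1193.75 − 230 − 161 = 1782.75 kcal/day.
TEE = 1782.75 × 1.25 = 2228.4375 kcal/day.
Fat energy = 35% × 2228.4375 = 779.9531 kcal.
Fat = 779.9531 ÷ 9 kcal/g = 86.6615 g.

87 g/day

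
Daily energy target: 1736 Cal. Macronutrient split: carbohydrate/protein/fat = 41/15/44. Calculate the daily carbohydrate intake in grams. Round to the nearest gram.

178 g/day

Carbohydrate energy = 41% × 1736 = 711.76 kcal.
At 4 kcal/g: 711.76 ÷ 4 = 177.94 g.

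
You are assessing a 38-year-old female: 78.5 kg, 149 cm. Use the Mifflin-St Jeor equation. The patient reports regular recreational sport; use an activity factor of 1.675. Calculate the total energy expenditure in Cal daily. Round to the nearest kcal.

2287 Cal daily

Mifflin-St Jeor (female): BMR = 10(78.5) + 6.25(149) − 5(38) − 161 = 785 + 931.25 − 190 − 161 = 1365.25 kcal/day.
TEE = BMR × activity factor = 1365.25 × 1.675 = 2286.7938 kcal/day.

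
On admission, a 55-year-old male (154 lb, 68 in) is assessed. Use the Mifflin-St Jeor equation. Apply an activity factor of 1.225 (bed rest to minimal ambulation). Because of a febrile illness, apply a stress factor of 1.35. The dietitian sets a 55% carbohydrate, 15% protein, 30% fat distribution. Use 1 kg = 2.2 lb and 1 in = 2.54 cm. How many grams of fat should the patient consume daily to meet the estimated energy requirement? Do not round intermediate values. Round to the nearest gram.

83 g/day

Convert to metric: weight = 154 ÷ 2.2 = 70 kg; height = 68 × 2.54 = 172.72 cm.
Mifflin-St Jeor (male): BMR = 10(70) + 6.25(172.72) − 5(55) + 5 = 700 + 1079.5 − 275 + 5 = 1509.5 kcal/day.
TEE = 1509.5 × 1.225 = 1849.1375 kcal/day.
With stress factor 1.35: 1849.1375 × 1.35 = 2496.3356 kcal/day.
Fat energy = 30% × 2496.3356 = 748.9007 kcal.
Fat = 748.9007 ÷ 9 kcal/g = 83.2112 g.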